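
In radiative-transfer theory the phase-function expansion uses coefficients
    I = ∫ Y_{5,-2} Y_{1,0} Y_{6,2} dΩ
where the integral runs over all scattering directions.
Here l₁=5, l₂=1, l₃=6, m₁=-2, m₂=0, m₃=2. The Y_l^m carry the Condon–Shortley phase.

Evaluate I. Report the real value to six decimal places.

0.231133

m-sum 0 ✓  L=12 even ✓  4≤6≤6 ✓
Π(2lᵢ+1) = 11×3×13 = 429
triangle coeff Δ(5,1,6) = 1/858
Σ_t [0,0]: t=0:+1/14400 = 1/14400
(3j)²=6/143 [(5 1 6; 0 0 0)], sign=+1
Σ_t [0,0]: t=0:+1/30240 = 1/30240
(3j)²=16/429 [(5 1 6; -2 0 2)], sign=+1
⇒ 4πI² = 96/143
I = (+1)√(96/143/(4π)) = 0.23113338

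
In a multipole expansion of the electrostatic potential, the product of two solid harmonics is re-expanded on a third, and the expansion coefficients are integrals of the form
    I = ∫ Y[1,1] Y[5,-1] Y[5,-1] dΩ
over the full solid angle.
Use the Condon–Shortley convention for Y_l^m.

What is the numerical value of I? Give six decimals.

0.000000

1 − 1 − 1 = -1 ≠ 0: azimuthal integral kills it; I = 0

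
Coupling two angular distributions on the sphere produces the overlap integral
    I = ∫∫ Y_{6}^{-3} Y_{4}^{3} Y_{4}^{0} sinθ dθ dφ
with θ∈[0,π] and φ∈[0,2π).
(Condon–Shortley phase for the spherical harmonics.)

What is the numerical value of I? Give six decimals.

0.123195

Rules hold: Σm=0, L=14 even, 2≤4≤10.
N = 13·9·9 = 1053
Δ = 6!·6!·2!/15! = 1/1261260
Racah Σ t=2..4: t=2:+1/4608 t=3:−1/1296 t=4:+1/4608 = -7/20736
⇒ 3j(6 4 4; 0 0 0)² = 20/1287, sgn -1
Racah Σ t=5..6: t=5:−1/11520 t=6:+1/25920 = -1/20736
⇒ 3j(6 4 4; -3 3 0)² = 5/429, sgn -1
4πI² = N·(3j₀)²·(3jₘ)² = 300/1573
I = +1·√(0.190718/4π) = 0.12319450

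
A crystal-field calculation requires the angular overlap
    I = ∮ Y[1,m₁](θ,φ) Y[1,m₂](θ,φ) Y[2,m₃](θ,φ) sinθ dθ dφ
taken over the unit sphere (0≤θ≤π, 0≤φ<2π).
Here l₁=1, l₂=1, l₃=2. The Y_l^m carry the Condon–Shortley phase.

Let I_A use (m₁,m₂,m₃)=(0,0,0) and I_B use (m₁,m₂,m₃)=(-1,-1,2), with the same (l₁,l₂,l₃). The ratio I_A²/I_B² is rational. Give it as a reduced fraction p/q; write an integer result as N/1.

l's match ⇒ only the (l;m) 3-j factors differ between A and B.
A: triangle coeff Δ(1,1,2) = 1/30; Σ_t [0,0]: t=0:+1/1 = 1/1; (3j)²=2/15 [(1 1 2; 0 0 0)], sign=+1
B: triangle coeff Δ(1,1,2) = 1/30; Σ_t [0,0]: t=0:+1/4 = 1/4; (3j)²=1/5 [(1 1 2; -1 -1 2)], sign=+1
I_A²/I_B² = (2/15)/(1/5) = 2/3

2/3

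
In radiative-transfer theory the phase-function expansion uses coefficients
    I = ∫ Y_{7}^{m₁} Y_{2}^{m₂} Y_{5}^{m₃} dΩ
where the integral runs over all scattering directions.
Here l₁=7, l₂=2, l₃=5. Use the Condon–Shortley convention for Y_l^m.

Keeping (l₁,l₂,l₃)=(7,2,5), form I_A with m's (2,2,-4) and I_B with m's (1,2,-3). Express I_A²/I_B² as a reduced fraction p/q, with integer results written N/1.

1/3

l's match ⇒ only the (l;m) 3-j factors differ between A and B.
A: triangle coeff Δ(7,2,5) = 1/15015; Σ_t [4,4]: t=4:+1/8709120 = 1/8709120; (3j)²=1/3003 [(7 2 5; 2 2 -4)], sign=-1
B: triangle coeff Δ(7,2,5) = 1/15015; Σ_t [4,4]: t=4:+1/1935360 = 1/1935360; (3j)²=1/1001 [(7 2 5; 1 2 -3)], sign=+1
I_A²/I_B² = (1/3003)/(1/1001) = 1/3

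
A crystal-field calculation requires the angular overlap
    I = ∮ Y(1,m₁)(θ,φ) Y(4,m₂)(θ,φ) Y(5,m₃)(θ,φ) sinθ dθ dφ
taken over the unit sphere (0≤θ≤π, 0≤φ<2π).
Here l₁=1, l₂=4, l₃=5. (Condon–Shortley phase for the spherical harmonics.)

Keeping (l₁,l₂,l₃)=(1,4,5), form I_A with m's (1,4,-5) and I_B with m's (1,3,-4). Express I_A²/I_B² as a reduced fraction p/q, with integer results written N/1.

Same 1,4,5: normalisation and zero-m 3j drop out of the ratio.
A: Δ: 0! 2! 8! / 11! → 1/495; sum: t=0:+1/80640 = 1/80640; 3j²(1 4 5; 1 4 -5) = Δ·Π!·Σ² = 1/11  (sign +1)
B: Δ: 0! 2! 8! / 11! → 1/495; sum: t=0:+1/10080 = 1/10080; 3j²(1 4 5; 1 3 -4) = Δ·Π!·Σ² = 4/55  (sign -1)
I_A²/I_B² = (1/11)/(4/55) = 5/4

5/4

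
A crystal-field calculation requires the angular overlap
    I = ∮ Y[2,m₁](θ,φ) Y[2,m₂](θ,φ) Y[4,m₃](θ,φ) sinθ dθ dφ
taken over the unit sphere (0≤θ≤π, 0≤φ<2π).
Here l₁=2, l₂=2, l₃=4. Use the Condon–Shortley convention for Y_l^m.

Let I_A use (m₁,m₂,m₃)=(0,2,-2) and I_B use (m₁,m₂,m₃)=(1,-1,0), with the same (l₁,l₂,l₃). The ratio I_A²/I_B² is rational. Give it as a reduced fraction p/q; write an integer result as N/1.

Same 2,2,4: normalisation and zero-m 3j drop out of the ratio.
A: Δ: 0! 4! 4! / 9! → 1/630; sum: t=0:+1/96 = 1/96; 3j²(2 2 4; 0 2 -2) = Δ·Π!·Σ² = 1/42  (sign +1)
B: Δ: 0! 4! 4! / 9! → 1/630; sum: t=0:+1/36 = 1/36; 3j²(2 2 4; 1 -1 0) = Δ·Π!·Σ² = 8/315  (sign +1)
I_A²/I_B² = (1/42)/(8/315) = 15/16

15/16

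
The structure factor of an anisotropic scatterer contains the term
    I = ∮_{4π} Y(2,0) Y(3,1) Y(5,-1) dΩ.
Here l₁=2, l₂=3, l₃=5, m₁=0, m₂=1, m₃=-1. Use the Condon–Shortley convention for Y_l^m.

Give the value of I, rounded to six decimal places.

-0.227318

Checks pass: Σm=0; 10 even; l₃=5∈[1,5].
(2·2+1)(2·3+1)(2·5+1) = 385
Δ: 0! 4! 6! / 11! → 1/2310
sum: t=0:+1/144 = 1/144
3j²(2 3 5; 0 0 0) = Δ·Π!·Σ² = 10/231  (sign -1)
sum: t=0:+1/192 = 1/192
3j²(2 3 5; 0 1 -1) = Δ·Π!·Σ² = 3/77  (sign +1)
combine: 4πI² = 385·10/231·3/77 = 50/77
take √, sign -1: I = -0.22731846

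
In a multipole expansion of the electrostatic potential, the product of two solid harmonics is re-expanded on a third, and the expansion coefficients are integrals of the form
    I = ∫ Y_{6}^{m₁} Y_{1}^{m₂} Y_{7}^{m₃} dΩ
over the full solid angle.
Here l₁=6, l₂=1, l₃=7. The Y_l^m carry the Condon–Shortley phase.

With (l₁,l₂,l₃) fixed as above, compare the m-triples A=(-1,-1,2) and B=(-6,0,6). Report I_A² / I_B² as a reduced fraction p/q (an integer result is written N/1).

Shared (l₁,l₂,l₃)=(6,1,7): N and (l;000)² cancel in I_A²/I_B².
A: Δ = 0!·12!·2!/15! = 1/1365; Racah Σ t=0..0: t=0:+1/1209600 = 1/1209600; ⇒ 3j(6 1 7; -1 -1 2)² = 12/455, sgn -1
B: Δ = 0!·12!·2!/15! = 1/1365; Racah Σ t=0..0: t=0:+1/479001600 = 1/479001600; ⇒ 3j(6 1 7; -6 0 6)² = 1/105, sgn -1
I_A²/I_B² = (12/455)/(1/105) = 36/13

36/13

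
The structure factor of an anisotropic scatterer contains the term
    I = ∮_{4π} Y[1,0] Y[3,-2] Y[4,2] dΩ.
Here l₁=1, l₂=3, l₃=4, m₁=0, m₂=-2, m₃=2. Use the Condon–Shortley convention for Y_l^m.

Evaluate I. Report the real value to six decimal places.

Rules hold: Σm=0, L=8 even, 2≤4≤4.
N = 3·7·9 = 189
Δ = 0!·2!·6!/9! = 1/252
Racah Σ t=0..0: t=0:+1/36 = 1/36
⇒ 3j(1 3 4; 0 0 0)² = 4/63, sgn +1
Racah Σ t=0..0: t=0:+1/120 = 1/120
⇒ 3j(1 3 4; 0 -2 2)² = 1/21, sgn +1
4πI² = N·(3j₀)²·(3jₘ)² = 4/7
I = +1·√(0.571429/4π) = 0.21324362

0.213244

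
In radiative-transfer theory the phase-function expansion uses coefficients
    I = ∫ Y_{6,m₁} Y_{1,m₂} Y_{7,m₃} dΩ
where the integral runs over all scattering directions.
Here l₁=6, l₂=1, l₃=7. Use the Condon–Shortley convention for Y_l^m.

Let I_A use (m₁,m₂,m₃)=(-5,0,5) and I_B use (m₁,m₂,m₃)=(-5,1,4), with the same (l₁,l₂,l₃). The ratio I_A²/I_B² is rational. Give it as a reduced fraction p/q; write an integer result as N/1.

l's match ⇒ only the (l;m) 3-j factors differ between A and B.
A: triangle coeff Δ(6,1,7) = 1/1365; Σ_t [0,0]: t=0:+1/39916800 = 1/39916800; (3j)²=8/455 [(6 1 7; -5 0 5)], sign=+1
B: triangle coeff Δ(6,1,7) = 1/1365; Σ_t [0,0]: t=0:+1/79833600 = 1/79833600; (3j)²=1/455 [(6 1 7; -5 1 4)], sign=-1
I_A²/I_B² = (8/455)/(1/455) = 8/1

8/1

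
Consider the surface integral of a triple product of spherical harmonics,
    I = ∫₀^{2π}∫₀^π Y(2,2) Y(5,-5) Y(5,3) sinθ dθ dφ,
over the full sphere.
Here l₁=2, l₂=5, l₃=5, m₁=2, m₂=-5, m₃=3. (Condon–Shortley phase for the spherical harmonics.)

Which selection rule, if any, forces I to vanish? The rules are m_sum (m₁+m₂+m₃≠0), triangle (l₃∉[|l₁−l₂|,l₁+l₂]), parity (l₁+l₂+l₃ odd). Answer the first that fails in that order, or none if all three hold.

none

m₁+m₂+m₃ = 2 − 5 + 3 = 0  ✓
triangle: |2−5|=3 ≤ l₃=5 ≤ 2+5=7  ✓
parity: l₁+l₂+l₃ = 12 is even  ✓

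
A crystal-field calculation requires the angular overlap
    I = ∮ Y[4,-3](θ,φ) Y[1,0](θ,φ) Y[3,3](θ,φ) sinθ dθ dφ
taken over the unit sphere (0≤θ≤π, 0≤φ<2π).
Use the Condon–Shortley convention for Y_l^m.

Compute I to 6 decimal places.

Rules hold: Σm=0, L=8 even, 3≤3≤5.
N = 9·3·7 = 189
Δ = 2!·6!·0!/9! = 1/252
Racah Σ t=1..1: t=1:−1/36 = -1/36
⇒ 3j(4 1 3; 0 0 0)² = 4/63, sgn +1
Racah Σ t=1..1: t=1:−1/720 = -1/720
⇒ 3j(4 1 3; -3 0 3)² = 1/36, sgn -1
4πI² = N·(3j₀)²·(3jₘ)² = 1/3
I = -1·√(0.333333/4π) = -0.16286750

-0.162868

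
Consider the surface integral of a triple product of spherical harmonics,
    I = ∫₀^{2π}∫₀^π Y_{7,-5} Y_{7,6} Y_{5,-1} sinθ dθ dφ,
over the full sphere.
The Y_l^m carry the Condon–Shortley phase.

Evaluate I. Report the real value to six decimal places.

l₁+l₂+l₃=19 is odd: 3j(l;000)=0 ⇒ I=0

0.000000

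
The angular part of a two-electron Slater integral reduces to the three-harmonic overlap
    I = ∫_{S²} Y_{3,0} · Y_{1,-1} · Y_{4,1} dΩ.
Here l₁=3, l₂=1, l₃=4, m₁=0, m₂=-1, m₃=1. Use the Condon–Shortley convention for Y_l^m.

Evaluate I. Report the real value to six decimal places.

-0.194664

Rules hold: Σm=0, L=8 even, 2≤4≤4.
N = 7·3·9 = 189
Δ = 0!·6!·2!/9! = 1/252
Racah Σ t=0..0: t=0:+1/36 = 1/36
⇒ 3j(3 1 4; 0 0 0)² = 4/63, sgn +1
Racah Σ t=0..0: t=0:+1/72 = 1/72
⇒ 3j(3 1 4; 0 -1 1)² = 5/126, sgn -1
4πI² = N·(3j₀)²·(3jₘ)² = 10/21
I = -1·√(0.47619/4π) = -0.19466390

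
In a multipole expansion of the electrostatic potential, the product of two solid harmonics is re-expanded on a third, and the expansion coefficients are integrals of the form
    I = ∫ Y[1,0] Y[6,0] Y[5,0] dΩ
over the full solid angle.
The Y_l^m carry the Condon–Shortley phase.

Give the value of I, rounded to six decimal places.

Rules hold: Σm=0, L=12 even, 5≤5≤7.
N = 3·13·11 = 429
Δ = 2!·0!·10!/13! = 1/858
Racah Σ t=1..1: t=1:−1/14400 = -1/14400
⇒ 3j(1 6 5; 0 0 0)² = 6/143, sgn +1
(m-triple is (0,0,0) — same symbol as above.)
4πI² = N·(3j₀)²·(3jₘ)² = 108/143
I = +1·√(0.755245/4π) = 0.24515397

0.245154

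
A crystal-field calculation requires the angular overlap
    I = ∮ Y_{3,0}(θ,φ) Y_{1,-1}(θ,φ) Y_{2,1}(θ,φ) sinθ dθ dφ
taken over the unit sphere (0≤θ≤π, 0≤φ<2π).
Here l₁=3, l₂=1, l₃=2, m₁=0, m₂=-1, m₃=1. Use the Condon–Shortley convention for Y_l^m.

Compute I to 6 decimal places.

0.143048

m-sum 0 ✓  L=6 even ✓  2≤2≤4 ✓
Π(2lᵢ+1) = 7×3×5 = 105
triangle coeff Δ(3,1,2) = 1/105
Σ_t [1,1]: t=1:−1/4 = -1/4
(3j)²=3/35 [(3 1 2; 0 0 0)], sign=-1
Σ_t [0,0]: t=0:+1/12 = 1/12
(3j)²=1/35 [(3 1 2; 0 -1 1)], sign=-1
⇒ 4πI² = 9/35
I = (+1)√(9/35/(4π)) = 0.14304817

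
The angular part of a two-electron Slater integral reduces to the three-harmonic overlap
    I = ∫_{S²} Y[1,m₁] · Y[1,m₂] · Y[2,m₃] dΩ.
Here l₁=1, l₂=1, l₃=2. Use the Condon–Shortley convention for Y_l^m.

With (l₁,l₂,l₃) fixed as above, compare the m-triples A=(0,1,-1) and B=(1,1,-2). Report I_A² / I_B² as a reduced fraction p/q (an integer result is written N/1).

l's match ⇒ only the (l;m) 3-j factors differ between A and B.
A: triangle coeff Δ(1,1,2) = 1/30; Σ_t [0,0]: t=0:+1/2 = 1/2; (3j)²=1/10 [(1 1 2; 0 1 -1)], sign=-1
B: triangle coeff Δ(1,1,2) = 1/30; Σ_t [0,0]: t=0:+1/4 = 1/4; (3j)²=1/5 [(1 1 2; 1 1 -2)], sign=+1
I_A²/I_B² = (1/10)/(1/5) = 1/2

1/2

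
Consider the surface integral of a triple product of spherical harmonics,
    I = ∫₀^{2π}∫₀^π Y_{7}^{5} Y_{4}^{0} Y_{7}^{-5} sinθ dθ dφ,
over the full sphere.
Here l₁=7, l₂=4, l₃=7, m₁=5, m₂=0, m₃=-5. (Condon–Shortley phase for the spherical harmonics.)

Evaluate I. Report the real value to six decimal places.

Rules hold: Σm=0, L=18 even, 3≤7≤11.
N = 15·9·15 = 2025
Δ = 4!·10!·4!/19! = 1/58198140
Racah Σ t=0..4: t=0:+1/17418240 t=1:−1/622080 t=2:+1/230400 t=3:−1/622080 t=4:+1/17418240 = 1/806400
⇒ 3j(7 4 7; 0 0 0)² = 2268/230945, sgn -1
Racah Σ t=0..2: t=0:+1/46448640 t=1:−1/13063680 t=2:+1/58060800 = -79/2090188800
⇒ 3j(7 4 7; 5 0 -5)² = 68651/5290740, sgn -1
4πI² = N·(3j₀)²·(3jₘ)² = 4549689/17631601
I = +1·√(0.258042/4π) = 0.14329797

0.143298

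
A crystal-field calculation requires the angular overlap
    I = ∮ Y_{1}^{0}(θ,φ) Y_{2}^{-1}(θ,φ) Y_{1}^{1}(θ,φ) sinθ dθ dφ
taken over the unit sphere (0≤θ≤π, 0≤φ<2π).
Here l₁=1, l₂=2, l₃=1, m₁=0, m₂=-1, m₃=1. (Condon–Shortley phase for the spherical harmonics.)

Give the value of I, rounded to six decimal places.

Rules hold: Σm=0, L=4 even, 1≤1≤3.
N = 3·5·3 = 45
Δ = 2!·0!·2!/5! = 1/30
Racah Σ t=1..1: t=1:−1/1 = -1/1
⇒ 3j(1 2 1; 0 0 0)² = 2/15, sgn +1
Racah Σ t=1..1: t=1:−1/2 = -1/2
⇒ 3j(1 2 1; 0 -1 1)² = 1/10, sgn -1
4πI² = N·(3j₀)²·(3jₘ)² = 3/5
I = -1·√(0.6/4π) = -0.21850969

-0.218510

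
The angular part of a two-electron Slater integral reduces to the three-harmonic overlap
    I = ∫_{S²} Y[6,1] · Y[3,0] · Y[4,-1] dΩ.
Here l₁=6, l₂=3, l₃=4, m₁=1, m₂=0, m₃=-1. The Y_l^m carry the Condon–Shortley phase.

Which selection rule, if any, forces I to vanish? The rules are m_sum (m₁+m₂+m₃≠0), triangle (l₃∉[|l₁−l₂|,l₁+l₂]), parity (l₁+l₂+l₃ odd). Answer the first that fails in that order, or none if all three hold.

parity

Σmᵢ = 0  ✓
l₃∈[|l₁−l₂|,l₁+l₂]=[3,9], have l₃=4  ✓
Σlᵢ = 13 ⇒ odd  ✗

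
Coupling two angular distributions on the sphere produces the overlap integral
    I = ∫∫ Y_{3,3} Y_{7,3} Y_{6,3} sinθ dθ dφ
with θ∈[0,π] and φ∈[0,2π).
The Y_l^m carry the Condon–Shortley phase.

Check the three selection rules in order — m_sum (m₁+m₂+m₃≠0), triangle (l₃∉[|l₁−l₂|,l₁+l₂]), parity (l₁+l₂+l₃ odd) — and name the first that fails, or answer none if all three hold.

m_sum

azimuthal sum: 3 + 3 + 3 = 9  ✗
4 ≤ 6 ≤ 10 (triangle on l)
L = 3 + 7 + 6 = 16 (even)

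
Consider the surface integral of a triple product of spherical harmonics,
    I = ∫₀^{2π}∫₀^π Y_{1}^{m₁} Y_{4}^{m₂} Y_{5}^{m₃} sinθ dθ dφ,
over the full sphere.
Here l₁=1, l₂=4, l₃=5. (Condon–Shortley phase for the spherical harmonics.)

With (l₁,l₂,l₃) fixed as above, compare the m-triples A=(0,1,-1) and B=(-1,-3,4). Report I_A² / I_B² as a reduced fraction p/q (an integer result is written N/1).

Same 1,4,5: normalisation and zero-m 3j drop out of the ratio.
A: Δ: 0! 2! 8! / 11! → 1/495; sum: t=0:+1/720 = 1/720; 3j²(1 4 5; 0 1 -1) = Δ·Π!·Σ² = 8/165  (sign +1)
B: Δ: 0! 2! 8! / 11! → 1/495; sum: t=0:+1/10080 = 1/10080; 3j²(1 4 5; -1 -3 4) = Δ·Π!·Σ² = 4/55  (sign -1)
I_A²/I_B² = (8/165)/(4/55) = 2/3

2/3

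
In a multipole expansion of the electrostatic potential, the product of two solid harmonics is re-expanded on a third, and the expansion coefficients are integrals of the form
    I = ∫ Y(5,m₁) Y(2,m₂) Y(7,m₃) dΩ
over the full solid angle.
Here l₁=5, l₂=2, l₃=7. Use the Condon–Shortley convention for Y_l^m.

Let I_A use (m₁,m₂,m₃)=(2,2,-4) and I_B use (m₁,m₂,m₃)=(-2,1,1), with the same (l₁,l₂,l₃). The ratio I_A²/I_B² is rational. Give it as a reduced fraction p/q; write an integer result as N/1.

Same 5,2,7: normalisation and zero-m 3j drop out of the ratio.
A: Δ: 0! 10! 4! / 15! → 1/15015; sum: t=0:+1/725760 = 1/725760; 3j²(5 2 7; 2 2 -4) = Δ·Π!·Σ² = 2/91  (sign -1)
B: Δ: 0! 10! 4! / 15! → 1/15015; sum: t=0:+1/181440 = 1/181440; 3j²(5 2 7; -2 1 1) = Δ·Π!·Σ² = 32/3003  (sign +1)
I_A²/I_B² = (2/91)/(32/3003) = 33/16

33/16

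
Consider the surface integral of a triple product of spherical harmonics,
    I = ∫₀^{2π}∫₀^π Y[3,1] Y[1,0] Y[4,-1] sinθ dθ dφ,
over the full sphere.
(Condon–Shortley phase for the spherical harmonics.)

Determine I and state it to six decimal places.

-0.238414

Rules hold: Σm=0, L=8 even, 2≤4≤4.
N = 7·3·9 = 189
Δ = 0!·6!·2!/9! = 1/252
Racah Σ t=0..0: t=0:+1/36 = 1/36
⇒ 3j(3 1 4; 0 0 0)² = 4/63, sgn +1
Racah Σ t=0..0: t=0:+1/48 = 1/48
⇒ 3j(3 1 4; 1 0 -1)² = 5/84, sgn -1
4πI² = N·(3j₀)²·(3jₘ)² = 5/7
I = -1·√(0.714286/4π) = -0.23841361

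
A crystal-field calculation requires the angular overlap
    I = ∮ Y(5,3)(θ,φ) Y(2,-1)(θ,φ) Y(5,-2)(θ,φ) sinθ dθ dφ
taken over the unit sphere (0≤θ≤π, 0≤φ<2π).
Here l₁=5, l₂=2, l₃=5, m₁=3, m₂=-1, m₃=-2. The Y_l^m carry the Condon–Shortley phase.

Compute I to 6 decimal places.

Checks pass: Σm=0; 12 even; l₃=5∈[3,7].
(2·5+1)(2·2+1)(2·5+1) = 605
Δ: 2! 8! 2! / 13! → 1/38610
sum: t=0:+1/2880 t=1:−1/576 t=2:+1/2880 = -1/960
3j²(5 2 5; 0 0 0) = Δ·Π!·Σ² = 10/429  (sign +1)
sum: t=0:+1/2880 t=1:−1/10080 = 1/4032
3j²(5 2 5; 3 -1 -2) = Δ·Π!·Σ² = 10/429  (sign -1)
combine: 4πI² = 605·10/429·10/429 = 500/1521
take √, sign -1: I = -0.16173926

-0.161739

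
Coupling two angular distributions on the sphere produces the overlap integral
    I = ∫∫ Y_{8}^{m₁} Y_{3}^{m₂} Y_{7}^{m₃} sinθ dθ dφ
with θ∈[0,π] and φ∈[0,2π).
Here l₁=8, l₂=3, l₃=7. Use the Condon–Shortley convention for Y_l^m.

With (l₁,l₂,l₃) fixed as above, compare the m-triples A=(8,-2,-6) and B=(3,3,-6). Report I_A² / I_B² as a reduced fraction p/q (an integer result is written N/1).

Shared (l₁,l₂,l₃)=(8,3,7): N and (l;000)² cancel in I_A²/I_B².
A: Δ = 4!·12!·2!/19! = 1/5290740; Racah Σ t=0..0: t=0:+1/11496038400 = 1/11496038400; ⇒ 3j(8 3 7; 8 -2 -6)² = 65/2907, sgn -1
B: Δ = 4!·12!·2!/19! = 1/5290740; Racah Σ t=4..4: t=4:+1/1916006400 = 1/1916006400; ⇒ 3j(8 3 7; 3 3 -6)² = 5/4522, sgn -1
I_A²/I_B² = (65/2907)/(5/4522) = 182/9

182/9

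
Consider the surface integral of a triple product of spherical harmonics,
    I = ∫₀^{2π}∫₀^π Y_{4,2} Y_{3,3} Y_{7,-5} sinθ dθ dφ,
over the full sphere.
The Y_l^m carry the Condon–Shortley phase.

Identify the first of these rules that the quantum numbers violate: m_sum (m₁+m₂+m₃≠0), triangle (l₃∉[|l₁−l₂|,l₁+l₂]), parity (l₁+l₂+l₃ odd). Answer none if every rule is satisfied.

none

m₁+m₂+m₃ = 2 + 3 − 5 = 0  ✓
triangle: |4−3|=1 ≤ l₃=7 ≤ 4+3=7  ✓
parity: l₁+l₂+l₃ = 14 is even  ✓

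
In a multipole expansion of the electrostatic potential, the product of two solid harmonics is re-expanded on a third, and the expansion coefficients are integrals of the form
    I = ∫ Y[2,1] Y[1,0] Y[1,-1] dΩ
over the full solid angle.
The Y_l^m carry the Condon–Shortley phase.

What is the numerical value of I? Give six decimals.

m-sum 0 ✓  L=4 even ✓  1≤1≤3 ✓
Π(2lᵢ+1) = 5×3×3 = 45
triangle coeff Δ(2,1,1) = 1/30
Σ_t [1,1]: t=1:−1/1 = -1/1
(3j)²=2/15 [(2 1 1; 0 0 0)], sign=+1
Σ_t [1,1]: t=1:−1/2 = -1/2
(3j)²=1/10 [(2 1 1; 1 0 -1)], sign=-1
⇒ 4πI² = 3/5
I = (-1)√(3/5/(4π)) = -0.21850969

-0.218510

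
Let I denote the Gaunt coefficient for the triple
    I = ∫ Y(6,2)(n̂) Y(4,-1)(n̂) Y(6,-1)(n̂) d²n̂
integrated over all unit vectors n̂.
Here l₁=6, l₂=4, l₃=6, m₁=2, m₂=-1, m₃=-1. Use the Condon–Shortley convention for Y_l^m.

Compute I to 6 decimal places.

Checks pass: Σm=0; 16 even; l₃=6∈[2,10].
(2·6+1)(2·4+1)(2·6+1) = 1521
Δ: 4! 8! 4! / 17! → 1/15315300
sum: t=0:+1/829440 t=1:−1/25920 t=2:+1/9216 t=3:−1/25920 t=4:+1/829440 = 7/207360
3j²(6 4 6; 0 0 0) = Δ·Π!·Σ² = 28/2431  (sign +1)
sum: t=0:+1/82944 t=1:−1/17280 t=2:+1/34560 t=3:−1/725760 = -53/2903040
3j²(6 4 6; 2 -1 -1) = Δ·Π!·Σ² = 2809/306306  (sign +1)
combine: 4πI² = 1521·28/2431·2809/306306 = 5618/34969
take √, sign +1: I = 0.11306920

0.113069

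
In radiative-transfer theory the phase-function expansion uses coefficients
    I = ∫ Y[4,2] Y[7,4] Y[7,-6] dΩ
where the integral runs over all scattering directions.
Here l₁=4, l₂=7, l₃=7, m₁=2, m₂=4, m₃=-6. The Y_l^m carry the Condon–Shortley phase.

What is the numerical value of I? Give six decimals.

Checks pass: Σm=0; 18 even; l₃=7∈[3,11].
(2·4+1)(2·7+1)(2·7+1) = 2025
Δ: 4! 4! 10! / 19! → 1/58198140
sum: t=0:+1/17418240 t=1:−1/622080 t=2:+1/230400 t=3:−1/622080 t=4:+1/17418240 = 1/806400
3j²(4 7 7; 0 0 0) = Δ·Π!·Σ² = 2268/230945  (sign -1)
sum: t=1:−1/130636800 t=2:+1/34836480 = 11/522547200
3j²(4 7 7; 2 4 -6) = Δ·Π!·Σ² = 1331/81396  (sign -1)
combine: 4πI² = 2025·2268/230945·1331/81396 = 441045/1356277
take √, sign +1: I = 0.16086528

0.160865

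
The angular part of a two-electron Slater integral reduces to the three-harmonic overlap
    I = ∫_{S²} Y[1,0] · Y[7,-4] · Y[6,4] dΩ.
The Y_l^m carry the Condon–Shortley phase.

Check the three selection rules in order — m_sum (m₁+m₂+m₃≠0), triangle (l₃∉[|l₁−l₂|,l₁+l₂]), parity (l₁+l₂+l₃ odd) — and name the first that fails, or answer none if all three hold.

Σmᵢ = 0  ✓
l₃∈[|l₁−l₂|,l₁+l₂]=[6,8], have l₃=6  ✓
Σlᵢ = 14 ⇒ even  ✓

none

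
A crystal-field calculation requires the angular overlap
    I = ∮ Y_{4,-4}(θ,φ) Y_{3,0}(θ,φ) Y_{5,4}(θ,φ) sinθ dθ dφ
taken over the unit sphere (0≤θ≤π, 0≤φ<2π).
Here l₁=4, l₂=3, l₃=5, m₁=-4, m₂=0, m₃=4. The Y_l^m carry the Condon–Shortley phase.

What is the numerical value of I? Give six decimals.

-0.207724

Checks pass: Σm=0; 12 even; l₃=5∈[1,7].
(2·4+1)(2·3+1)(2·5+1) = 693
Δ: 2! 6! 4! / 13! → 1/180180
sum: t=0:+1/576 t=1:−1/144 t=2:+1/576 = -1/288
3j²(4 3 5; 0 0 0) = Δ·Π!·Σ² = 20/1001  (sign +1)
sum: t=2:+1/8640 = 1/8640
3j²(4 3 5; -4 0 4) = Δ·Π!·Σ² = 28/715  (sign -1)
combine: 4πI² = 693·20/1001·28/715 = 1008/1859
take √, sign -1: I = -0.20772350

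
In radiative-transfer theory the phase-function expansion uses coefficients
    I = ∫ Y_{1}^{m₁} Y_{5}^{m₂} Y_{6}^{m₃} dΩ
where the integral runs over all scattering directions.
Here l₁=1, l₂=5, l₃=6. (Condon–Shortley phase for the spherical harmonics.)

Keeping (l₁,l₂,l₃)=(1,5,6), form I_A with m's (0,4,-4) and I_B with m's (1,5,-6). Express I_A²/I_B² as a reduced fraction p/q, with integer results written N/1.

Shared (l₁,l₂,l₃)=(1,5,6): N and (l;000)² cancel in I_A²/I_B².
A: Δ = 0!·2!·10!/13! = 1/858; Racah Σ t=0..0: t=0:+1/362880 = 1/362880; ⇒ 3j(1 5 6; 0 4 -4)² = 10/429, sgn +1
B: Δ = 0!·2!·10!/13! = 1/858; Racah Σ t=0..0: t=0:+1/7257600 = 1/7257600; ⇒ 3j(1 5 6; 1 5 -6)² = 1/13, sgn +1
I_A²/I_B² = (10/429)/(1/13) = 10/33

10/33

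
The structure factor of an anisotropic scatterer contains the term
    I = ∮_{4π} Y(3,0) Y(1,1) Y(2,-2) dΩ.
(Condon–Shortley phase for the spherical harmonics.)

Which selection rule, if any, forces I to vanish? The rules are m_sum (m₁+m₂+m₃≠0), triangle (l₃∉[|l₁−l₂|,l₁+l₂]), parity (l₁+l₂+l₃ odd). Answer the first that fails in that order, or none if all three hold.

m_sum

m₁+m₂+m₃ = 0 + 1 − 2 = -1  ✗
triangle: |3−1|=2 ≤ l₃=2 ≤ 3+1=4
parity: l₁+l₂+l₃ = 6 is even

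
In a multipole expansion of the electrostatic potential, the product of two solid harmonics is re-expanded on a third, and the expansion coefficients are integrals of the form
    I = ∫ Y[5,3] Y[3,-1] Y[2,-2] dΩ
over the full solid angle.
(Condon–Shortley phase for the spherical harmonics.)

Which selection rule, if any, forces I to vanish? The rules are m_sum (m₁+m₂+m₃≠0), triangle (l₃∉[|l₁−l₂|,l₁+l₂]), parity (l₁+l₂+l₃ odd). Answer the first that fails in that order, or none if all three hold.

azimuthal sum: 3 − 1 − 2 = 0  ✓
2 ≤ 2 ≤ 8 (triangle on l)  ✓
L = 5 + 3 + 2 = 10 (even)  ✓

none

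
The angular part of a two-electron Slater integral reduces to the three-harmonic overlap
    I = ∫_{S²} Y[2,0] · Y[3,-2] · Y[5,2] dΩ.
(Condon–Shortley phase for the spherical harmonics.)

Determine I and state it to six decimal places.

0.190188

Rules hold: Σm=0, L=10 even, 1≤5≤5.
N = 5·7·11 = 385
Δ = 0!·4!·6!/11! = 1/2310
Racah Σ t=0..0: t=0:+1/144 = 1/144
⇒ 3j(2 3 5; 0 0 0)² = 10/231, sgn -1
Racah Σ t=0..0: t=0:+1/480 = 1/480
⇒ 3j(2 3 5; 0 -2 2)² = 3/110, sgn -1
4πI² = N·(3j₀)²·(3jₘ)² = 5/11
I = +1·√(0.454545/4π) = 0.19018827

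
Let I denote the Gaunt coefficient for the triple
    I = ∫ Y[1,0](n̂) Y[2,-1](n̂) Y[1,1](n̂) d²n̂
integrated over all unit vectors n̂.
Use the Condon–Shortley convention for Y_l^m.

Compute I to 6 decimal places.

-0.218510

m-sum 0 ✓  L=4 even ✓  1≤1≤3 ✓
Π(2lᵢ+1) = 3×5×3 = 45
triangle coeff Δ(1,2,1) = 1/30
Σ_t [1,1]: t=1:−1/1 = -1/1
(3j)²=2/15 [(1 2 1; 0 0 0)], sign=+1
Σ_t [1,1]: t=1:−1/2 = -1/2
(3j)²=1/10 [(1 2 1; 0 -1 1)], sign=-1
⇒ 4πI² = 3/5
I = (-1)√(3/5/(4π)) = -0.21850969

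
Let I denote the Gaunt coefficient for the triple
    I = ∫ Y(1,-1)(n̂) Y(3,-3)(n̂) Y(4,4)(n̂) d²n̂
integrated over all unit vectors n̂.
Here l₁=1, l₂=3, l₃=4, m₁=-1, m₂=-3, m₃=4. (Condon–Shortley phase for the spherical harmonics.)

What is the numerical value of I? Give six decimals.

Checks pass: Σm=0; 8 even; l₃=4∈[2,4].
(2·1+1)(2·3+1)(2·4+1) = 189
Δ: 0! 2! 6! / 9! → 1/252
sum: t=0:+1/36 = 1/36
3j²(1 3 4; 0 0 0) = Δ·Π!·Σ² = 4/63  (sign +1)
sum: t=0:+1/1440 = 1/1440
3j²(1 3 4; -1 -3 4) = Δ·Π!·Σ² = 1/9  (sign +1)
combine: 4πI² = 189·4/63·1/9 = 4/3
take √, sign +1: I = 0.32573501

0.325735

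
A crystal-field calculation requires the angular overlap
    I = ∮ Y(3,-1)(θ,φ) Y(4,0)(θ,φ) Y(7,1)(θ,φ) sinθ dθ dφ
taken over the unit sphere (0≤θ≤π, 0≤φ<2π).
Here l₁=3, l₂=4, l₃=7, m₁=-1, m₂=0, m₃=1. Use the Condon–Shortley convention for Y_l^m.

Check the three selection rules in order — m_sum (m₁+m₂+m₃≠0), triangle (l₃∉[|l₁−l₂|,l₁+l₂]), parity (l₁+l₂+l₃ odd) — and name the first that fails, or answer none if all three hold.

Σmᵢ = 0  ✓
l₃∈[|l₁−l₂|,l₁+l₂]=[1,7], have l₃=7  ✓
Σlᵢ = 14 ⇒ even  ✓

none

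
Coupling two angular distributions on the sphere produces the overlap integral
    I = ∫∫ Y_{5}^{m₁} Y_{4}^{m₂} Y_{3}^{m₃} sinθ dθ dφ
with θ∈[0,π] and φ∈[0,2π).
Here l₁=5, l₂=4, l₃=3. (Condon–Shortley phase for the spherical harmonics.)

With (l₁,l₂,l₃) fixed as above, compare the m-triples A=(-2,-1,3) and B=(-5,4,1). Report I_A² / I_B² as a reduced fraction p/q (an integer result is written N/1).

25/28

l's match ⇒ only the (l;m) 3-j factors differ between A and B.
A: triangle coeff Δ(5,4,3) = 1/180180; Σ_t [3,3]: t=3:−1/1728 = -1/1728; (3j)²=25/858 [(5 4 3; -2 -1 3)], sign=-1
B: triangle coeff Δ(5,4,3) = 1/180180; Σ_t [6,6]: t=6:+1/34560 = 1/34560; (3j)²=14/429 [(5 4 3; -5 4 1)], sign=+1
I_A²/I_B² = (25/858)/(14/429) = 25/28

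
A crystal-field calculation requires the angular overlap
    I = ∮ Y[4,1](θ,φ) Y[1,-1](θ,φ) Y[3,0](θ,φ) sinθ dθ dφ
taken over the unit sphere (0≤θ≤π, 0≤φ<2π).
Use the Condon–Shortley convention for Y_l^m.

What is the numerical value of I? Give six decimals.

Rules hold: Σm=0, L=8 even, 3≤3≤5.
N = 9·3·7 = 189
Δ = 2!·6!·0!/9! = 1/252
Racah Σ t=1..1: t=1:−1/36 = -1/36
⇒ 3j(4 1 3; 0 0 0)² = 4/63, sgn +1
Racah Σ t=0..0: t=0:+1/72 = 1/72
⇒ 3j(4 1 3; 1 -1 0)² = 5/126, sgn -1
4πI² = N·(3j₀)²·(3jₘ)² = 10/21
I = -1·√(0.47619/4π) = -0.19466390

-0.194664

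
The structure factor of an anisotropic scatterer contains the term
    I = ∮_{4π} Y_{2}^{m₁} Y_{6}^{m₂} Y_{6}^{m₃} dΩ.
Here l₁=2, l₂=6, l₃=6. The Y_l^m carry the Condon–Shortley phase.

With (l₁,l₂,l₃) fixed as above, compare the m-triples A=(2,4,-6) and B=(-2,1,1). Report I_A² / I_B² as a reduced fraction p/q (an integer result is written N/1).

l's match ⇒ only the (l;m) 3-j factors differ between A and B.
A: triangle coeff Δ(2,6,6) = 1/90090; Σ_t [0,0]: t=0:+1/14515200 = 1/14515200; (3j)²=2/455 [(2 6 6; 2 4 -6)], sign=+1
B: triangle coeff Δ(2,6,6) = 1/90090; Σ_t [2,2]: t=2:+1/57600 = 1/57600; (3j)²=21/715 [(2 6 6; -2 1 1)], sign=-1
I_A²/I_B² = (2/455)/(21/715) = 22/147

22/147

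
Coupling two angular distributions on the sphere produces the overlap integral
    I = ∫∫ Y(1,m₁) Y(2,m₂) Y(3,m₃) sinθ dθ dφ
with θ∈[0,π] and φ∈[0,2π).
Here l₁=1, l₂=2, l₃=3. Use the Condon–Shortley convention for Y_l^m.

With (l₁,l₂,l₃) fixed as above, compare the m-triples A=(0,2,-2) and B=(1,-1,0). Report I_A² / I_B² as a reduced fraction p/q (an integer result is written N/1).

5/3

Shared (l₁,l₂,l₃)=(1,2,3): N and (l;000)² cancel in I_A²/I_B².
A: Δ = 0!·2!·4!/7! = 1/105; Racah Σ t=0..0: t=0:+1/24 = 1/24; ⇒ 3j(1 2 3; 0 2 -2)² = 1/21, sgn -1
B: Δ = 0!·2!·4!/7! = 1/105; Racah Σ t=0..0: t=0:+1/12 = 1/12; ⇒ 3j(1 2 3; 1 -1 0)² = 1/35, sgn -1
I_A²/I_B² = (1/21)/(1/35) = 5/3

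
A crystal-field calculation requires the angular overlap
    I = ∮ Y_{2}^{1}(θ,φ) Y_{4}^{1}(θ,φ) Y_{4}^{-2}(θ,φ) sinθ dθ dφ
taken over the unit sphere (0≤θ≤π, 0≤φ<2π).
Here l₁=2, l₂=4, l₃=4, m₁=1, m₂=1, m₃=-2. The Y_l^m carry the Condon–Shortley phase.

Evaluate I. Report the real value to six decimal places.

Checks pass: Σm=0; 10 even; l₃=4∈[2,6].
(2·2+1)(2·4+1)(2·4+1) = 405
Δ: 2! 2! 6! / 11! → 1/13860
sum: t=0:+1/192 t=1:−1/36 t=2:+1/192 = -5/288
3j²(2 4 4; 0 0 0) = Δ·Π!·Σ² = 20/693  (sign -1)
sum: t=0:+1/240 t=1:−1/96 = -1/160
3j²(2 4 4; 1 1 -2) = Δ·Π!·Σ² = 27/1540  (sign -1)
combine: 4πI² = 405·20/693·27/1540 = 1215/5929
take √, sign +1: I = 0.12770047

0.127700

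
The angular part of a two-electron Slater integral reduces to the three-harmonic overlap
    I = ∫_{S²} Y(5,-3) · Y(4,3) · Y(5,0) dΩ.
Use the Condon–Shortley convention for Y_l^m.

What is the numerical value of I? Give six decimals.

Rules hold: Σm=0, L=14 even, 1≤5≤9.
N = 11·9·11 = 1089
Δ = 4!·6!·4!/15! = 1/3153150
Racah Σ t=0..4: t=0:+1/69120 t=1:−1/1728 t=2:+1/576 t=3:−1/1728 t=4:+1/69120 = 7/11520
⇒ 3j(5 4 5; 0 0 0)² = 2/143, sgn -1
Racah Σ t=3..4: t=3:−1/17280 t=4:+1/6912 = 1/11520
⇒ 3j(5 4 5; -3 3 0)² = 2/143, sgn -1
4πI² = N·(3j₀)²·(3jₘ)² = 36/169
I = +1·√(0.213018/4π) = 0.13019760

0.130198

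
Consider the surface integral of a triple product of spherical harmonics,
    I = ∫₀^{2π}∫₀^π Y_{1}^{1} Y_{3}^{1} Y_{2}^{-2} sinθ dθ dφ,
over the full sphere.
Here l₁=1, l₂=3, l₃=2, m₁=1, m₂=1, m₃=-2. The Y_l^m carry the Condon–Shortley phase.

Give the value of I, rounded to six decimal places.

-0.082589

Rules hold: Σm=0, L=6 even, 2≤2≤4.
N = 3·7·5 = 105
Δ = 2!·0!·4!/7! = 1/105
Racah Σ t=1..1: t=1:−1/4 = -1/4
⇒ 3j(1 3 2; 0 0 0)² = 3/35, sgn -1
Racah Σ t=0..0: t=0:+1/48 = 1/48
⇒ 3j(1 3 2; 1 1 -2)² = 1/105, sgn +1
4πI² = N·(3j₀)²·(3jₘ)² = 3/35
I = -1·√(0.0857143/4π) = -0.08258890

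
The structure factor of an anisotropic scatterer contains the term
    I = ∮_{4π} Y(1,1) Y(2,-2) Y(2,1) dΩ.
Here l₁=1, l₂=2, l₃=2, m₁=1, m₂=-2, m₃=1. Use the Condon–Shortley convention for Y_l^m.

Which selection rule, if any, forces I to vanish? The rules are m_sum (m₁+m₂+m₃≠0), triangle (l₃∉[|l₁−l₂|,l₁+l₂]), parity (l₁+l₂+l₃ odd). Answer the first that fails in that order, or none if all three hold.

m₁+m₂+m₃ = 1 − 2 + 1 = 0  ✓
triangle: |1−2|=1 ≤ l₃=2 ≤ 1+2=3  ✓
parity: l₁+l₂+l₃ = 5 is odd  ✗

parity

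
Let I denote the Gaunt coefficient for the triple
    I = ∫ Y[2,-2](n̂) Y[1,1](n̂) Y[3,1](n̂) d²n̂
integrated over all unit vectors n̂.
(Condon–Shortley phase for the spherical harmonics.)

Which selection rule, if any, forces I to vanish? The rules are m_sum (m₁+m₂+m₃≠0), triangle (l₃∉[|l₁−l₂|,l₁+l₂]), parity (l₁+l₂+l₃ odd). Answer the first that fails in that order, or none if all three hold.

Σmᵢ = 0  ✓
l₃∈[|l₁−l₂|,l₁+l₂]=[1,3], have l₃=3  ✓
Σlᵢ = 6 ⇒ even  ✓

none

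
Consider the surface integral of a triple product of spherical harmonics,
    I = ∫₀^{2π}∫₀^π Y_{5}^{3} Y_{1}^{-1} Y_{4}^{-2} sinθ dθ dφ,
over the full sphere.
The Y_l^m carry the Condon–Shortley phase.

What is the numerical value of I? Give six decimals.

-0.259847

Checks pass: Σm=0; 10 even; l₃=4∈[4,6].
(2·5+1)(2·1+1)(2·4+1) = 297
Δ: 2! 8! 0! / 11! → 1/495
sum: t=1:−1/576 = -1/576
3j²(5 1 4; 0 0 0) = Δ·Π!·Σ² = 5/99  (sign -1)
sum: t=0:+1/2880 = 1/2880
3j²(5 1 4; 3 -1 -2) = Δ·Π!·Σ² = 28/495  (sign +1)
combine: 4πI² = 297·5/99·28/495 = 28/33
take √, sign -1: I = -0.25984664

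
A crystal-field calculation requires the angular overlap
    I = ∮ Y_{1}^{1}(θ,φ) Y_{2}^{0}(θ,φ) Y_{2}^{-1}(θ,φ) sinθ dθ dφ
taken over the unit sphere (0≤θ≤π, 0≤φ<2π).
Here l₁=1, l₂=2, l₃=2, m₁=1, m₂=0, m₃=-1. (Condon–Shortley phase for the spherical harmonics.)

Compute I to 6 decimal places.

l₁+l₂+l₃=5 is odd: 3j(l;000)=0 ⇒ I=0

0.000000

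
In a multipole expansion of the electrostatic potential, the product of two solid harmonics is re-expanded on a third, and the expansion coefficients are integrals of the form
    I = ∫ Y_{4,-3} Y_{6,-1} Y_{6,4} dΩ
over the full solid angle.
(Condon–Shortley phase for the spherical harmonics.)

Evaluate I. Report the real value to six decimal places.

Checks pass: Σm=0; 16 even; l₃=6∈[2,10].
(2·4+1)(2·6+1)(2·6+1) = 1521
Δ: 4! 4! 8! / 17! → 1/15315300
sum: t=0:+1/829440 t=1:−1/25920 t=2:+1/9216 t=3:−1/25920 t=4:+1/829440 = 7/207360
3j²(4 6 6; 0 0 0) = Δ·Π!·Σ² = 28/2431  (sign +1)
sum: t=3:−1/207360 t=4:+1/725760 = -1/290304
3j²(4 6 6; -3 -1 4) = Δ·Π!·Σ² = 125/7293  (sign -1)
combine: 4πI² = 1521·28/2431·125/7293 = 10500/34969
take √, sign -1: I = -0.15457815

-0.154578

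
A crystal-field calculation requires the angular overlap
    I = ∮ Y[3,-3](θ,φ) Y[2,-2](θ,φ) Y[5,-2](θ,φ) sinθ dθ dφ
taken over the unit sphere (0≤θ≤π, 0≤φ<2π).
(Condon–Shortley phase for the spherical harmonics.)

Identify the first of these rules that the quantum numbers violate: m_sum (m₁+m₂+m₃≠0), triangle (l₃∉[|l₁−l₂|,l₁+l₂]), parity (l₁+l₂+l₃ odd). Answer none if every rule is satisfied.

m_sum

m₁+m₂+m₃ = -3 − 2 − 2 = -7  ✗
triangle: |3−2|=1 ≤ l₃=5 ≤ 3+2=5
parity: l₁+l₂+l₃ = 10 is even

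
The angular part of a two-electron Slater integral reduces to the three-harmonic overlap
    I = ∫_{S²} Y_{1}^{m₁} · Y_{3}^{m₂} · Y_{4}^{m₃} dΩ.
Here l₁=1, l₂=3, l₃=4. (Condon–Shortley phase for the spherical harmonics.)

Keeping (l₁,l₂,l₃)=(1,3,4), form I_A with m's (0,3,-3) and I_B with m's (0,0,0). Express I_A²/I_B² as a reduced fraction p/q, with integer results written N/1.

l's match ⇒ only the (l;m) 3-j factors differ between A and B.
A: triangle coeff Δ(1,3,4) = 1/252; Σ_t [0,0]: t=0:+1/720 = 1/720; (3j)²=1/36 [(1 3 4; 0 3 -3)], sign=-1
B: triangle coeff Δ(1,3,4) = 1/252; Σ_t [0,0]: t=0:+1/36 = 1/36; (3j)²=4/63 [(1 3 4; 0 0 0)], sign=+1
I_A²/I_B² = (1/36)/(4/63) = 7/16

7/16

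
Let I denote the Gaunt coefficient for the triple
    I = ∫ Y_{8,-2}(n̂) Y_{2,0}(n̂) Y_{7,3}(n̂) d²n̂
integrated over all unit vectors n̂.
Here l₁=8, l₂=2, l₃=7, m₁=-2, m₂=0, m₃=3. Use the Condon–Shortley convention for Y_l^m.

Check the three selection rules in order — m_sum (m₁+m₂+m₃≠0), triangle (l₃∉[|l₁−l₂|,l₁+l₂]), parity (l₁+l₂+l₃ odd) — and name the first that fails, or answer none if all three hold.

m_sum

Σmᵢ = 1  ✗
l₃∈[|l₁−l₂|,l₁+l₂]=[6,10], have l₃=7
Σlᵢ = 17 ⇒ odd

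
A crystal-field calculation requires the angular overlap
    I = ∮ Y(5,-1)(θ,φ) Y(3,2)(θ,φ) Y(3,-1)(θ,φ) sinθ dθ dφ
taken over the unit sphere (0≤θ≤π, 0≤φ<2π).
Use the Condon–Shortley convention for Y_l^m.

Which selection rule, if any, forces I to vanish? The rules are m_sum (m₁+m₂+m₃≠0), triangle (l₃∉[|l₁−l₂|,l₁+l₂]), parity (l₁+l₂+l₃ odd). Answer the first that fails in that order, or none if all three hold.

parity

m₁+m₂+m₃ = -1 + 2 − 1 = 0  ✓
triangle: |5−3|=2 ≤ l₃=3 ≤ 5+3=8  ✓
parity: l₁+l₂+l₃ = 11 is odd  ✗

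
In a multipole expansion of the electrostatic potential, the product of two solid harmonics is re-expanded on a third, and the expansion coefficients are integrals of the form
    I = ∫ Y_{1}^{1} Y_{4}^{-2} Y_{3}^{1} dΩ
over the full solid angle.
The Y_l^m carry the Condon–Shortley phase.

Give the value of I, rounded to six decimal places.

Rules hold: Σm=0, L=8 even, 3≤3≤5.
N = 3·9·7 = 189
Δ = 2!·0!·6!/9! = 1/252
Racah Σ t=1..1: t=1:−1/36 = -1/36
⇒ 3j(1 4 3; 0 0 0)² = 4/63, sgn +1
Racah Σ t=0..0: t=0:+1/96 = 1/96
⇒ 3j(1 4 3; 1 -2 1)² = 5/84, sgn +1
4πI² = N·(3j₀)²·(3jₘ)² = 5/7
I = +1·√(0.714286/4π) = 0.23841361

0.238414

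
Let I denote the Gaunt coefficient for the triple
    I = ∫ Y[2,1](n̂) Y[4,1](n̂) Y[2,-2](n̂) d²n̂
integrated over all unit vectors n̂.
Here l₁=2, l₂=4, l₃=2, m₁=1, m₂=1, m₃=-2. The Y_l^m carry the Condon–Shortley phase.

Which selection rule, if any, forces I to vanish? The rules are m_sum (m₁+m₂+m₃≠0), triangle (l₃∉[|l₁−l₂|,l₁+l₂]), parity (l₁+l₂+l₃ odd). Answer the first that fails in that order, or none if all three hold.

m₁+m₂+m₃ = 1 + 1 − 2 = 0  ✓
triangle: |2−4|=2 ≤ l₃=2 ≤ 2+4=6  ✓
parity: l₁+l₂+l₃ = 8 is even  ✓

none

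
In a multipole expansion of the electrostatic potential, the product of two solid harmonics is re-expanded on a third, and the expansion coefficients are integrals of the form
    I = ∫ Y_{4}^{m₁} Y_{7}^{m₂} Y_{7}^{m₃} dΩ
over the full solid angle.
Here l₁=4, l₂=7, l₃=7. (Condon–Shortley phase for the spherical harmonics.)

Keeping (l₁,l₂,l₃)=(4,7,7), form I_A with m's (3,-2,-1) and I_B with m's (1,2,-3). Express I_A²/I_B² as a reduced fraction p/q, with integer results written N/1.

1029/15625

Same 4,7,7: normalisation and zero-m 3j drop out of the ratio.
A: Δ: 4! 4! 10! / 19! → 1/58198140; sum: t=0:+1/2073600 t=1:−1/2488320 = 1/12441600; 3j²(4 7 7; 3 -2 -1) = Δ·Π!·Σ² = 98/138567  (sign +1)
B: Δ: 4! 4! 10! / 19! → 1/58198140; sum: t=0:+1/52254720 t=1:−1/1935360 t=2:+1/725760 t=3:−1/2488320 = 5/10450944; 3j²(4 7 7; 1 2 -3) = Δ·Π!·Σ² = 31250/2909907  (sign +1)
I_A²/I_B² = (98/138567)/(31250/2909907) = 1029/15625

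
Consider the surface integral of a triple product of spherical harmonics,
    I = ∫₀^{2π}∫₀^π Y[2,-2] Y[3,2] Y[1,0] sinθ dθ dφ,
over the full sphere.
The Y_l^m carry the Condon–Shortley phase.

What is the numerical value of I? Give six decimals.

0.184674

m-sum 0 ✓  L=6 even ✓  1≤1≤5 ✓
Π(2lᵢ+1) = 5×7×3 = 105
triangle coeff Δ(2,3,1) = 1/105
Σ_t [2,2]: t=2:+1/4 = 1/4
(3j)²=3/35 [(2 3 1; 0 0 0)], sign=-1
Σ_t [4,4]: t=4:+1/24 = 1/24
(3j)²=1/21 [(2 3 1; -2 2 0)], sign=-1
⇒ 4πI² = 3/7
I = (+1)√(3/7/(4π)) = 0.18467439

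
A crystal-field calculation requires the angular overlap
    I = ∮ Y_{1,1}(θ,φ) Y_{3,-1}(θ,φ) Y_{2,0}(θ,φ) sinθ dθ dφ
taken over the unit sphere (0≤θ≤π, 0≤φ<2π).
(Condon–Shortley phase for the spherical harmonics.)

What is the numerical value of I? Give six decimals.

Checks pass: Σm=0; 6 even; l₃=2∈[2,4].
(2·1+1)(2·3+1)(2·2+1) = 105
Δ: 2! 0! 4! / 7! → 1/105
sum: t=1:−1/4 = -1/4
3j²(1 3 2; 0 0 0) = Δ·Π!·Σ² = 3/35  (sign -1)
sum: t=0:+1/8 = 1/8
3j²(1 3 2; 1 -1 0) = Δ·Π!·Σ² = 2/35  (sign +1)
combine: 4πI² = 105·3/35·2/35 = 18/35
take √, sign -1: I = -0.20230066

-0.202301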